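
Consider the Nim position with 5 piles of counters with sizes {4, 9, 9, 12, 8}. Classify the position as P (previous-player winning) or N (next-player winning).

Write each in binary and XOR column by column:
  0100  (4)
  1001  (9)
  1001  (9)
  1100  (12)
  1000  (8)
  ----
  0000  (0)
The nim-sum is 0, so this is a P-position: the player to move is in a losing position under optimal play.

P-position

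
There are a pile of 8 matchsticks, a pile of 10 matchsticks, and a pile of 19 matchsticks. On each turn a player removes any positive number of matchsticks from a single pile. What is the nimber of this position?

Nim-sum: 8 ⊕ 10 ⊕ 19 = 17.

17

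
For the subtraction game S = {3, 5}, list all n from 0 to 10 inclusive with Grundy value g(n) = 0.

0, 1, 2, 8, 9, 10

Grundy values for subtraction set {3, 5}:
k:     0  1  2  3  4  5  6  7  8  9 10
g(k):  0  0  0  1  1  1  2  2  0  0  0
The P-positions (g = 0) in 0..10 are 0, 1, 2, 8, 9, 10.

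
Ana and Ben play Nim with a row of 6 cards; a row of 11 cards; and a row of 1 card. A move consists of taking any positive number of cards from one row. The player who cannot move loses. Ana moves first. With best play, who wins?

Ana wins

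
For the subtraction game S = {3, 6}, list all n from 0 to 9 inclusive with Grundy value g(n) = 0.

0, 1, 2, 9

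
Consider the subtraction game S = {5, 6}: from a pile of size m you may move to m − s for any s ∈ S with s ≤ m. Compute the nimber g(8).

Grundy values for subtraction set {5, 6}:
g(0) = mex{} = 0
g(1) = mex{} = 0
g(2) = mex{} = 0
g(3) = mex{} = 0
g(4) = mex{} = 0
g(5) = mex{0} = 1
g(6) = mex{0} = 1
g(7) = mex{0} = 1
g(8) = mex{0} = 1
So g(8) = 1.

1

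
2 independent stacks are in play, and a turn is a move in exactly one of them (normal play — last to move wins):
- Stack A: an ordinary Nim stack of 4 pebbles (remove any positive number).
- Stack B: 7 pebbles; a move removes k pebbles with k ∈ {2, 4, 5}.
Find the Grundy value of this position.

4

Stack A is a plain Nim stack of size 4, so its Grundy value is 4.
Grundy values for stack B (subtraction set {2, 4, 5}):
k:     0  1  2  3  4  5  6  7
g(k):  0  0  1  1  2  2  3  0
So g(7) = 0.
By the Sprague-Grundy theorem, the Grundy value of a sum of independent games is the XOR of the component values.
Combined value = 4 XOR 0 = 4.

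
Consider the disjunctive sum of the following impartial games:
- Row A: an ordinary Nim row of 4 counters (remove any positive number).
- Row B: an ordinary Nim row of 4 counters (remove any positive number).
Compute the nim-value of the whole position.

0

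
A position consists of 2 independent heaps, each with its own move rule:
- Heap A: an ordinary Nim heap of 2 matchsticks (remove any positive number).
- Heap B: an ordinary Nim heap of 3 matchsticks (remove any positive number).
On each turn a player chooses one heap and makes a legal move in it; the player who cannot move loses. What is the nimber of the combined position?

1

Heap A is a plain Nim heap of size 2, so its Grundy value is 2.
Heap B is a plain Nim heap of size 3, so its Grundy value is 3.
By the Sprague-Grundy theorem, the Grundy value of a sum of independent games is the XOR of the component values.
Combined value = 2 ⊕ 3 = 1.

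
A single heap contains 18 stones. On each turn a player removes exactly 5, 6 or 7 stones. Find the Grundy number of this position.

Build the Grundy sequence with g(k) = mex{g(k−s) : s ∈ {5, 6, 7}, s ≤ k}:
k:     0  1  2  3  4  5  6  7  8  9 10 11 12 13 14 15 16 17 18
g(k):  0  0  0  0  0  1  1  1  1  1  2  2  0  0  0  0  0  1  1
So g(18) = 1.

1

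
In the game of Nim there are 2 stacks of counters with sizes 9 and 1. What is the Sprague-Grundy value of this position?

8

Nim-sum: 9 ^ 1 = 8.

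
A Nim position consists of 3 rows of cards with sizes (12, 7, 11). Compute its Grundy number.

Write each in binary and XOR column by column:
  1100  (12)
  0111  (7)
  1011  (11)
  ----
  0000  (0)

0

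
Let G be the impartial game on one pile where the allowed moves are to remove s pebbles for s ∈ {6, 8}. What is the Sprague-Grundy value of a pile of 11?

1

Grundy values for subtraction set {6, 8}:
g(0) = mex{} = 0
g(1) = mex{} = 0
g(2) = mex{} = 0
g(3) = mex{} = 0
g(4) = mex{} = 0
g(5) = mex{} = 0
g(6) = mex{0} = 1
g(7) = mex{0} = 1
g(8) = mex{0} = 1
g(9) = mex{0} = 1
g(10) = mex{0} = 1
g(11) = mex{0} = 1
So g(11) = 1.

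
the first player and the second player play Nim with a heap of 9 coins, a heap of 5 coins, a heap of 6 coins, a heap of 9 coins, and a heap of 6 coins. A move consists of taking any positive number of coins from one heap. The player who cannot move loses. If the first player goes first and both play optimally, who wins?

Bitwise XOR of the heap sizes:
  1001  (9)
  0101  (5)
  0110  (6)
  1001  (9)
  0110  (6)
  ----
  0101  (5)
The nim-sum is 5 ≠ 0, so this is an N-position: the player to move can win; the first player has a winning move.

the first player wins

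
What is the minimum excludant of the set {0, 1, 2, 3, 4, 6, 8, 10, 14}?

5

The values 0, 1, 2, 3, 4 are all present; 5 is the first non-negative integer missing from the set.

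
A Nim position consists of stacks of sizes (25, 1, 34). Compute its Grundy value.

58

Bitwise XOR of the heap sizes:
  011001  (25)
  000001  (1)
  100010  (34)
  ------
  111010  (58)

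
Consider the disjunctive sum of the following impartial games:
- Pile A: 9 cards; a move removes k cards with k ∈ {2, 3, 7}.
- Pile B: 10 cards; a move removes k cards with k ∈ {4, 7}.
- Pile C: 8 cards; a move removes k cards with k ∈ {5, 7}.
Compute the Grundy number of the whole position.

Build the Grundy sequence for pile A with g(k) = mex{g(k−s) : s ∈ {2, 3, 7}, s ≤ k}:
k:     0  1  2  3  4  5  6  7  8  9
g(k):  0  0  1  1  2  0  0  1  1  2
So g(9) = 2.
For pile B, compute g(0), g(1), … with moves {4, 7}:
k:     0  1  2  3  4  5  6  7  8  9 10
g(k):  0  0  0  0  1  1  1  1  2  2  2
So g(10) = 2.
Grundy values for pile C (subtraction set {5, 7}):
g(0) = mex{} = 0
g(1) = mex{} = 0
g(2) = mex{} = 0
g(3) = mex{} = 0
g(4) = mex{} = 0
g(5) = mex{0} = 1
g(6) = mex{0} = 1
g(7) = mex{0} = 1
g(8) = mex{0} = 1
So g(8) = 1.
By the Sprague-Grundy theorem, the Grundy value of a sum of independent games is the XOR of the component values.
Combined value = 2 XOR 2 XOR 1 = 1.

1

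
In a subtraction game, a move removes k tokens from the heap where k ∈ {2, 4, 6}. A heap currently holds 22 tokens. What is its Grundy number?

Compute g(0), g(1), … for moves {2, 4, 6}:
k:     0  1  2  3  4  5  6  7  8  9 10 11 12 13 14 15 16 17 18 19 20 21 22
g(k):  0  0  1  1  2  2  3  3  0  0  1  1  2  2  3  3  0  0  1  1  2  2  3
So g(22) = 3.

3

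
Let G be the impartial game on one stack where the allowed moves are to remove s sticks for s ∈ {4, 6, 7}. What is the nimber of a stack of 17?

1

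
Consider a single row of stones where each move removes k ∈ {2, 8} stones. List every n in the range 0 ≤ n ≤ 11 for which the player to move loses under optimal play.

Build the Grundy sequence with g(k) = mex{g(k−s) : s ∈ {2, 8}, s ≤ k}:
g(0) = mex{} = 0
g(1) = mex{} = 0
g(2) = mex{0} = 1
g(3) = mex{0} = 1
g(4) = mex{1} = 0
g(5) = mex{1} = 0
g(6) = mex{0} = 1
g(7) = mex{0} = 1
g(8) = mex{0,1} = 2
g(9) = mex{0,1} = 2
g(10) = mex{1,2} = 0
g(11) = mex{1,2} = 0
The P-positions (g = 0) in 0..11 are 0, 1, 4, 5, 10, 11.

0, 1, 4, 5, 10, 11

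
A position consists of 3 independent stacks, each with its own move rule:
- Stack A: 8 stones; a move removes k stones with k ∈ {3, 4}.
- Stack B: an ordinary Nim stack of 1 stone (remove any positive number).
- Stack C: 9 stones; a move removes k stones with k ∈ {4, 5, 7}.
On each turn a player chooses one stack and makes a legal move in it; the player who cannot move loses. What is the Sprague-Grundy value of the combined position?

Grundy values for stack A (subtraction set {3, 4}):
g(0) = mex{} = 0
g(1) = mex{} = 0
g(2) = mex{} = 0
g(3) = mex{0} = 1
g(4) = mex{0} = 1
g(5) = mex{0} = 1
g(6) = mex{0,1} = 2
g(7) = mex{1} = 0
g(8) = mex{1} = 0
So g(8) = 0.
Stack B is a plain Nim stack of size 1, so its Grundy value is 1.
Grundy values for stack C (subtraction set {4, 5, 7}):
k:     0  1  2  3  4  5  6  7  8  9
g(k):  0  0  0  0  1  1  1  1  2  2
So g(9) = 2.
By the Sprague-Grundy theorem, the Grundy value of a sum of independent games is the XOR of the component values.
Combined value = 0 XOR 1 XOR 2 = 3.

3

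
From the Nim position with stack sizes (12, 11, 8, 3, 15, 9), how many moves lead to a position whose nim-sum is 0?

5

In binary:
  1100  (12)
  1011  (11)
  1000  (8)
  0011  (3)
  1111  (15)
  1001  (9)
  ----
  1010  (10)
The overall nim-sum is X = 10. A stack of size p has a winning move iff p XOR X < p (reduce it to p XOR X).
  12: 12 XOR 10 = 6 < 12 — winning move (to 6).
  11: 11 XOR 10 = 1 < 11 — winning move (to 1).
  8: 8 XOR 10 = 2 < 8 — winning move (to 2).
  3: 3 XOR 10 = 9 ≥ 3 — no move.
  15: 15 XOR 10 = 5 < 15 — winning move (to 5).
  9: 9 XOR 10 = 3 < 9 — winning move (to 3).
That gives 5 winning moves.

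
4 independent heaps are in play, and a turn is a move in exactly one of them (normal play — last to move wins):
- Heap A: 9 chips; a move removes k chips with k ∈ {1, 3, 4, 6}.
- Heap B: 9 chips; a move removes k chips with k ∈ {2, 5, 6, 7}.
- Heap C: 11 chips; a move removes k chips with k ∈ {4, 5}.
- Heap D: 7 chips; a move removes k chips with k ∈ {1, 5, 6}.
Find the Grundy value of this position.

For heap A, compute g(0), g(1), … with moves {1, 3, 4, 6}:
g(0) = mex{} = 0
g(1) = mex{0} = 1
g(2) = mex{1} = 0
g(3) = mex{0} = 1
g(4) = mex{0,1} = 2
g(5) = mex{0,1,2} = 3
g(6) = mex{0,1,3} = 2
g(7) = mex{1,2} = 0
g(8) = mex{0,2,3} = 1
g(9) = mex{1,2,3} = 0
So g(9) = 0.
Build the Grundy sequence for heap B with g(k) = mex{g(k−s) : s ∈ {2, 5, 6, 7}, s ≤ k}:
g(0) = mex{} = 0
g(1) = mex{} = 0
g(2) = mex{0} = 1
g(3) = mex{0} = 1
g(4) = mex{1} = 0
g(5) = mex{0,1} = 2
g(6) = mex{0} = 1
g(7) = mex{0,1,2} = 3
g(8) = mex{0,1} = 2
g(9) = mex{0,1,3} = 2
So g(9) = 2.
Build the Grundy sequence for heap C with g(k) = mex{g(k−s) : s ∈ {4, 5}, s ≤ k}:
k:     0  1  2  3  4  5  6  7  8  9 10 11
g(k):  0  0  0  0  1  1  1  1  2  0  0  0
So g(11) = 0.
Build the Grundy sequence for heap D with g(k) = mex{g(k−s) : s ∈ {1, 5, 6}, s ≤ k}:
k:     0  1  2  3  4  5  6  7
g(k):  0  1  0  1  0  1  2  3
So g(7) = 3.
By the Sprague-Grundy theorem, the Grundy value of a sum of independent games is the XOR of the component values.
Combined value = 0 ⊕ 2 ⊕ 0 ⊕ 3 = 1.

1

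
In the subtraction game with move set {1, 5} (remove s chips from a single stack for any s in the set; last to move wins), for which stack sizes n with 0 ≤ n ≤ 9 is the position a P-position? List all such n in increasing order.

0, 2, 4, 6, 8

Grundy values for subtraction set {1, 5}:
k:     0  1  2  3  4  5  6  7  8  9
g(k):  0  1  0  1  0  1  0  1  0  1
The P-positions (g = 0) in 0..9 are 0, 2, 4, 6, 8.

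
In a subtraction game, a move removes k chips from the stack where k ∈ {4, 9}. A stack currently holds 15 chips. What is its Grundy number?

Grundy values for subtraction set {4, 9}:
k:     0  1  2  3  4  5  6  7  8  9 10 11 12 13 14 15
g(k):  0  0  0  0  1  1  1  1  0  2  2  2  1  0  0  0
So g(15) = 0.

0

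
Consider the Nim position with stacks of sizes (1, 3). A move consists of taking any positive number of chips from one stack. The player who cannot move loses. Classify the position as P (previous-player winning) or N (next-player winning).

N-position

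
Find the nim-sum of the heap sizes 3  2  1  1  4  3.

Compute the nim-sum pairwise:
3 XOR 2 = 1
1 XOR 1 = 0
0 XOR 1 = 1
1 XOR 4 = 5
5 XOR 3 = 6

6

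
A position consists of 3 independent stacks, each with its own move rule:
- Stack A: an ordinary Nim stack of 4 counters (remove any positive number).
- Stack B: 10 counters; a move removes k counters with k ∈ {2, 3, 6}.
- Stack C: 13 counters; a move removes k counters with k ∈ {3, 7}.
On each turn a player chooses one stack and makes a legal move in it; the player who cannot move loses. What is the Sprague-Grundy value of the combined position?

5

Stack A is a plain Nim stack of size 4, so its Grundy value is 4.
Grundy values for stack B (subtraction set {2, 3, 6}):
g(0) = mex{} = 0
g(1) = mex{} = 0
g(2) = mex{0} = 1
g(3) = mex{0} = 1
g(4) = mex{0,1} = 2
g(5) = mex{1} = 0
g(6) = mex{0,1,2} = 3
g(7) = mex{0,2} = 1
g(8) = mex{0,1,3} = 2
g(9) = mex{1,3} = 0
g(10) = mex{1,2} = 0
So g(10) = 0.
Build the Grundy sequence for stack C with g(k) = mex{g(k−s) : s ∈ {3, 7}, s ≤ k}:
g(0) = mex{} = 0
g(1) = mex{} = 0
g(2) = mex{} = 0
g(3) = mex{0} = 1
g(4) = mex{0} = 1
g(5) = mex{0} = 1
g(6) = mex{1} = 0
g(7) = mex{0,1} = 2
g(8) = mex{0,1} = 2
g(9) = mex{0} = 1
g(10) = mex{1,2} = 0
g(11) = mex{1,2} = 0
g(12) = mex{1} = 0
g(13) = mex{0} = 1
So g(13) = 1.
The value of a disjunctive sum is the nim-sum of the parts.
Combined value = 4 ⊕ 0 ⊕ 1 = 5.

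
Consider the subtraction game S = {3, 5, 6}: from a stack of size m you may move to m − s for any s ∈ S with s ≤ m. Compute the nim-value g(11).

Grundy values for subtraction set {3, 5, 6}:
k:     0  1  2  3  4  5  6  7  8  9 10 11
g(k):  0  0  0  1  1  1  2  2  2  0  0  0
So g(11) = 0.

0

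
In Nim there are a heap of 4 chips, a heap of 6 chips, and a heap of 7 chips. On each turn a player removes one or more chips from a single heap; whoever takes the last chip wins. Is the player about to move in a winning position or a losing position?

Winning position

Compute the nim-sum pairwise:
4 ^ 6 = 2
2 ^ 7 = 5
The nim-sum is 5 ≠ 0, so this is an N-position: the player to move can win.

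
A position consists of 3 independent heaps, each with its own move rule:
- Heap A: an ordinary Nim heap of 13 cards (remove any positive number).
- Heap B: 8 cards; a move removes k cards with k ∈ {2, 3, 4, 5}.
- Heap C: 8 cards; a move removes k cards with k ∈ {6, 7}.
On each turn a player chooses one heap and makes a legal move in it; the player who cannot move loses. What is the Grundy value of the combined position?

12

Heap A is a plain Nim heap of size 13, so its Grundy value is 13.
Build the Grundy sequence for heap B with g(k) = mex{g(k−s) : s ∈ {2, 3, 4, 5}, s ≤ k}:
k:     0  1  2  3  4  5  6  7  8
g(k):  0  0  1  1  2  2  3  0  0
So g(8) = 0.
Grundy values for heap C (subtraction set {6, 7}):
k:     0  1  2  3  4  5  6  7  8
g(k):  0  0  0  0  0  0  1  1  1
So g(8) = 1.
By the Sprague-Grundy theorem, the Grundy value of a sum of independent games is the XOR of the component values.
Combined value = 13 XOR 0 XOR 1 = 12.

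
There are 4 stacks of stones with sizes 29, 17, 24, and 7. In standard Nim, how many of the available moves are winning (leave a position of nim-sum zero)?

Compute the nim-sum pairwise:
29 XOR 17 = 12
12 XOR 24 = 20
20 XOR 7 = 19
The overall nim-sum is X = 19. A stack of size p has a winning move iff p XOR X < p (reduce it to p XOR X).
  29: 29 XOR 19 = 14 < 29 — winning move (to 14).
  17: 17 XOR 19 = 2 < 17 — winning move (to 2).
  24: 24 XOR 19 = 11 < 24 — winning move (to 11).
  7: 7 XOR 19 = 20 ≥ 7 — no move.
That gives 3 winning moves.

3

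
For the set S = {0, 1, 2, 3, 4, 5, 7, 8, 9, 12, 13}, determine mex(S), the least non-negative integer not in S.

6

The values 0, 1, 2, 3, 4, 5 are all present; 6 is the first non-negative integer missing from the set.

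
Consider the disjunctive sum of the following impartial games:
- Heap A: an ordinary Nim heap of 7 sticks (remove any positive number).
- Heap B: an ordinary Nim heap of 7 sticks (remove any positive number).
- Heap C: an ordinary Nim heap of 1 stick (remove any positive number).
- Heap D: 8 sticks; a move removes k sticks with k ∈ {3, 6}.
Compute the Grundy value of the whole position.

3

Heap A is a plain Nim heap of size 7, so its Grundy value is 7.
Heap B is a plain Nim heap of size 7, so its Grundy value is 7.
Heap C is a plain Nim heap of size 1, so its Grundy value is 1.
For heap D, compute g(0), g(1), … with moves {3, 6}:
k:     0  1  2  3  4  5  6  7  8
g(k):  0  0  0  1  1  1  2  2  2
So g(8) = 2.
By the Sprague-Grundy theorem, the Grundy value of a sum of independent games is the XOR of the component values.
Combined value = 7 XOR 7 XOR 1 XOR 2 = 3.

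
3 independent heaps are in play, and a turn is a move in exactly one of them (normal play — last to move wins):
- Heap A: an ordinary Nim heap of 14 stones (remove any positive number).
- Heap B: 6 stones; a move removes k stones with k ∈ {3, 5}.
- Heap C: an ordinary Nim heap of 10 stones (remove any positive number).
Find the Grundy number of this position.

6

Heap A is a plain Nim heap of size 14, so its Grundy value is 14.
Grundy values for heap B (subtraction set {3, 5}):
g(0) = mex{} = 0
g(1) = mex{} = 0
g(2) = mex{} = 0
g(3) = mex{0} = 1
g(4) = mex{0} = 1
g(5) = mex{0} = 1
g(6) = mex{0,1} = 2
So g(6) = 2.
Heap C is a plain Nim heap of size 10, so its Grundy value is 10.
By the Sprague-Grundy theorem, the Grundy value of a sum of independent games is the XOR of the component values.
Combined value = 14 XOR 2 XOR 10 = 6.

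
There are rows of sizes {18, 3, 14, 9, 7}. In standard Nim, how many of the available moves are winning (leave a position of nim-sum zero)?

1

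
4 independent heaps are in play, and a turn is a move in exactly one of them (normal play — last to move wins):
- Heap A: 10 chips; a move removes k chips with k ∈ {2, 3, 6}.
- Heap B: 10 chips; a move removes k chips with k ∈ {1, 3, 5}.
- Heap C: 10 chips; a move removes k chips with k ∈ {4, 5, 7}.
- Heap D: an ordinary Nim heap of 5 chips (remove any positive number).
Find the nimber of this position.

Build the Grundy sequence for heap A with g(k) = mex{g(k−s) : s ∈ {2, 3, 6}, s ≤ k}:
g(0) = mex{} = 0
g(1) = mex{} = 0
g(2) = mex{0} = 1
g(3) = mex{0} = 1
g(4) = mex{0,1} = 2
g(5) = mex{1} = 0
g(6) = mex{0,1,2} = 3
g(7) = mex{0,2} = 1
g(8) = mex{0,1,3} = 2
g(9) = mex{1,3} = 0
g(10) = mex{1,2} = 0
So g(10) = 0.
For heap B, compute g(0), g(1), … with moves {1, 3, 5}:
g(0) = mex{} = 0
g(1) = mex{0} = 1
g(2) = mex{1} = 0
g(3) = mex{0} = 1
g(4) = mex{1} = 0
g(5) = mex{0} = 1
g(6) = mex{1} = 0
g(7) = mex{0} = 1
g(8) = mex{1} = 0
g(9) = mex{0} = 1
g(10) = mex{1} = 0
So g(10) = 0.
Build the Grundy sequence for heap C with g(k) = mex{g(k−s) : s ∈ {4, 5, 7}, s ≤ k}:
g(0) = mex{} = 0
g(1) = mex{} = 0
g(2) = mex{} = 0
g(3) = mex{} = 0
g(4) = mex{0} = 1
g(5) = mex{0} = 1
g(6) = mex{0} = 1
g(7) = mex{0} = 1
g(8) = mex{0,1} = 2
g(9) = mex{0,1} = 2
g(10) = mex{0,1} = 2
So g(10) = 2.
Heap D is a plain Nim heap of size 5, so its Grundy value is 5.
By the Sprague-Grundy theorem, the Grundy value of a sum of independent games is the XOR of the component values.
Combined value = 0 XOR 0 XOR 2 XOR 5 = 7.

7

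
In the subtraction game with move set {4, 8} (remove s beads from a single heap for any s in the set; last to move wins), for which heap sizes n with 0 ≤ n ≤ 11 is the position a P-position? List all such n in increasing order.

Compute g(0), g(1), … for moves {4, 8}:
g(0) = mex{} = 0
g(1) = mex{} = 0
g(2) = mex{} = 0
g(3) = mex{} = 0
g(4) = mex{0} = 1
g(5) = mex{0} = 1
g(6) = mex{0} = 1
g(7) = mex{0} = 1
g(8) = mex{0,1} = 2
g(9) = mex{0,1} = 2
g(10) = mex{0,1} = 2
g(11) = mex{0,1} = 2
The P-positions (g = 0) in 0..11 are 0, 1, 2, 3.

0, 1, 2, 3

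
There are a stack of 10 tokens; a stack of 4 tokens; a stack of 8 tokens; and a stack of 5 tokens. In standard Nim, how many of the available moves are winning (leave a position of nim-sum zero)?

1

Nim-sum: 10 ^ 4 ^ 8 ^ 5 = 3.
The overall nim-sum is X = 3. A stack of size p has a winning move iff p XOR X < p (reduce it to p XOR X).
  10: 10 XOR 3 = 9 < 10 — winning move (to 9).
  4: 4 XOR 3 = 7 ≥ 4 — no move.
  8: 8 XOR 3 = 11 ≥ 8 — no move.
  5: 5 XOR 3 = 6 ≥ 5 — no move.
That gives 1 winning move.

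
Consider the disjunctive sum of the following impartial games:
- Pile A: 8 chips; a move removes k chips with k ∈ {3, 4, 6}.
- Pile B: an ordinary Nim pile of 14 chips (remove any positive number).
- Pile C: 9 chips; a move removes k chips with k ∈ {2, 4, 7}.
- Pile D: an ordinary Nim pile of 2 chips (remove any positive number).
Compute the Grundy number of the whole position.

14

Grundy values for pile A (subtraction set {3, 4, 6}):
g(0) = mex{} = 0
g(1) = mex{} = 0
g(2) = mex{} = 0
g(3) = mex{0} = 1
g(4) = mex{0} = 1
g(5) = mex{0} = 1
g(6) = mex{0,1} = 2
g(7) = mex{0,1} = 2
g(8) = mex{0,1} = 2
So g(8) = 2.
Pile B is a plain Nim pile of size 14, so its Grundy value is 14.
Grundy values for pile C (subtraction set {2, 4, 7}):
g(0) = mex{} = 0
g(1) = mex{} = 0
g(2) = mex{0} = 1
g(3) = mex{0} = 1
g(4) = mex{0,1} = 2
g(5) = mex{0,1} = 2
g(6) = mex{1,2} = 0
g(7) = mex{0,1,2} = 3
g(8) = mex{0,2} = 1
g(9) = mex{1,2,3} = 0
So g(9) = 0.
Pile D is a plain Nim pile of size 2, so its Grundy value is 2.
The value of a disjunctive sum is the nim-sum of the parts.
Combined value = 2 XOR 14 XOR 0 XOR 2 = 14.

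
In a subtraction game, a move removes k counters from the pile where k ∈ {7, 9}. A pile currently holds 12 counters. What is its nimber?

Compute g(0), g(1), … for moves {7, 9}:
g(0) = mex{} = 0
g(1) = mex{} = 0
g(2) = mex{} = 0
g(3) = mex{} = 0
g(4) = mex{} = 0
g(5) = mex{} = 0
g(6) = mex{} = 0
g(7) = mex{0} = 1
g(8) = mex{0} = 1
g(9) = mex{0} = 1
g(10) = mex{0} = 1
g(11) = mex{0} = 1
g(12) = mex{0} = 1
So g(12) = 1.

1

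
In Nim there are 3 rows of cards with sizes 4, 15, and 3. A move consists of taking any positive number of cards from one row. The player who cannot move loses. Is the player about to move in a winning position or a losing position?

Winning position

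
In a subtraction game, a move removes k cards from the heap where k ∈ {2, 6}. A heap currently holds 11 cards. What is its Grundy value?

Grundy values for subtraction set {2, 6}:
k:     0  1  2  3  4  5  6  7  8  9 10 11
g(k):  0  0  1  1  0  0  1  1  0  0  1  1
So g(11) = 1.

1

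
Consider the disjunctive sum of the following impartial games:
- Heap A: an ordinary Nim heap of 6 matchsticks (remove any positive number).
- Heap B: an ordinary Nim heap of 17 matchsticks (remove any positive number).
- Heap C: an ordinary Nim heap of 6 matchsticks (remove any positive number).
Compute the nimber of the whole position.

Heap A is a plain Nim heap of size 6, so its Grundy value is 6.
Heap B is a plain Nim heap of size 17, so its Grundy value is 17.
Heap C is a plain Nim heap of size 6, so its Grundy value is 6.
The value of a disjunctive sum is the nim-sum of the parts.
Combined value = 6 XOR 17 XOR 6 = 17.

17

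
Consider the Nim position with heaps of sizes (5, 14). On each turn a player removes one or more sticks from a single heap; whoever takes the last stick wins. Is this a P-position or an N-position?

N-position

In binary:
  0101  (5)
  1110  (14)
  ----
  1011  (11)
The nim-sum is 11 ≠ 0, so this is an N-position: the player to move can win.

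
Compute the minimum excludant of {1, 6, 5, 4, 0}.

The values 0, 1 are all present; 2 is the first non-negative integer missing from the set.

2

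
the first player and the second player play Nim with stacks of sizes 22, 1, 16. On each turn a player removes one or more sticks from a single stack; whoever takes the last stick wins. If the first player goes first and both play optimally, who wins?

the first player wins

Bitwise XOR of the heap sizes:
  10110  (22)
  00001  (1)
  10000  (16)
  -----
  00111  (7)
The nim-sum is 7 ≠ 0, so this is an N-position: the player to move can win; the first player has a winning move.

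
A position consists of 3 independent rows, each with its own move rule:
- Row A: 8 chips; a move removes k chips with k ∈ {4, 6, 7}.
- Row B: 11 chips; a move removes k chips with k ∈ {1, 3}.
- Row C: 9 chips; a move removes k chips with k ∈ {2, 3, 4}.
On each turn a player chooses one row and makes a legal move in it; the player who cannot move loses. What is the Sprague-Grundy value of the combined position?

2

Build the Grundy sequence for row A with g(k) = mex{g(k−s) : s ∈ {4, 6, 7}, s ≤ k}:
k:     0  1  2  3  4  5  6  7  8
g(k):  0  0  0  0  1  1  1  1  2
So g(8) = 2.
For row B, compute g(0), g(1), … with moves {1, 3}:
k:     0  1  2  3  4  5  6  7  8  9 10 11
g(k):  0  1  0  1  0  1  0  1  0  1  0  1
So g(11) = 1.
Grundy values for row C (subtraction set {2, 3, 4}):
g(0) = mex{} = 0
g(1) = mex{} = 0
g(2) = mex{0} = 1
g(3) = mex{0} = 1
g(4) = mex{0,1} = 2
g(5) = mex{0,1} = 2
g(6) = mex{1,2} = 0
g(7) = mex{1,2} = 0
g(8) = mex{0,2} = 1
g(9) = mex{0,2} = 1
So g(9) = 1.
By the Sprague-Grundy theorem, the Grundy value of a sum of independent games is the XOR of the component values.
Combined value = 2 XOR 1 XOR 1 = 2.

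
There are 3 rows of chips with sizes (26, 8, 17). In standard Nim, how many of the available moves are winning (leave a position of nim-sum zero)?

Nim-sum: 26 XOR 8 XOR 17 = 3.
The overall nim-sum is X = 3. A row of size p has a winning move iff p XOR X < p (reduce it to p XOR X).
  26: 26 XOR 3 = 25 < 26 — winning move (to 25).
  8: 8 XOR 3 = 11 ≥ 8 — no move.
  17: 17 XOR 3 = 18 ≥ 17 — no move.
That gives 1 winning move.

1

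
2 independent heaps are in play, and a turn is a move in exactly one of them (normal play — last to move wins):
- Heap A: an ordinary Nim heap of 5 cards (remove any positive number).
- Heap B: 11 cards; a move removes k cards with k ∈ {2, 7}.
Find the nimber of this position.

Heap A is a plain Nim heap of size 5, so its Grundy value is 5.
Build the Grundy sequence for heap B with g(k) = mex{g(k−s) : s ∈ {2, 7}, s ≤ k}:
k:     0  1  2  3  4  5  6  7  8  9 10 11
g(k):  0  0  1  1  0  0  1  1  2  0  0  1
So g(11) = 1.
The value of a disjunctive sum is the nim-sum of the parts.
Combined value = 5 ⊕ 1 = 4.

4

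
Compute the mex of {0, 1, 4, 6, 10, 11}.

2

The values 0, 1 are all present; 2 is the first non-negative integer missing from the set.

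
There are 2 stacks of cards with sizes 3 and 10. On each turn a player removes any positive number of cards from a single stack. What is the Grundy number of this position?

9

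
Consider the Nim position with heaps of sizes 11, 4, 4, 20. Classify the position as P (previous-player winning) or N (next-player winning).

N-position

Nim-sum: 11 XOR 4 XOR 4 XOR 20 = 31.
The nim-sum is 31 ≠ 0, so this is an N-position: the player to move can win.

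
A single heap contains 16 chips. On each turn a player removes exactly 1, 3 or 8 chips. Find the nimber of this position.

Build the Grundy sequence with g(k) = mex{g(k−s) : s ∈ {1, 3, 8}, s ≤ k}:
k:     0  1  2  3  4  5  6  7  8  9 10 11 12 13 14 15 16
g(k):  0  1  0  1  0  1  0  1  2  3  2  0  1  0  1  0  1
So g(16) = 1.

1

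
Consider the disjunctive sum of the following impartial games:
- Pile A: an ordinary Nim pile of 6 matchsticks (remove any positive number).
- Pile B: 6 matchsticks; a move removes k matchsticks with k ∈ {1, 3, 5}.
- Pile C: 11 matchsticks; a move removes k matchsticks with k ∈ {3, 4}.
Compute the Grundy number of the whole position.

7

Pile A is a plain Nim pile of size 6, so its Grundy value is 6.
Grundy values for pile B (subtraction set {1, 3, 5}):
k:     0  1  2  3  4  5  6
g(k):  0  1  0  1  0  1  0
So g(6) = 0.
Grundy values for pile C (subtraction set {3, 4}):
g(0) = mex{} = 0
g(1) = mex{} = 0
g(2) = mex{} = 0
g(3) = mex{0} = 1
g(4) = mex{0} = 1
g(5) = mex{0} = 1
g(6) = mex{0,1} = 2
g(7) = mex{1} = 0
g(8) = mex{1} = 0
g(9) = mex{1,2} = 0
g(10) = mex{0,2} = 1
g(11) = mex{0} = 1
So g(11) = 1.
By the Sprague-Grundy theorem, the Grundy value of a sum of independent games is the XOR of the component values.
Combined value = 6 ⊕ 0 ⊕ 1 = 7.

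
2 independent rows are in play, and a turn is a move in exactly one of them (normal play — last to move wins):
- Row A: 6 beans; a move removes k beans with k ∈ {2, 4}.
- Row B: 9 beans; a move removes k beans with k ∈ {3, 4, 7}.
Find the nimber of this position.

Build the Grundy sequence for row A with g(k) = mex{g(k−s) : s ∈ {2, 4}, s ≤ k}:
g(0) = mex{} = 0
g(1) = mex{} = 0
g(2) = mex{0} = 1
g(3) = mex{0} = 1
g(4) = mex{0,1} = 2
g(5) = mex{0,1} = 2
g(6) = mex{1,2} = 0
So g(6) = 0.
Build the Grundy sequence for row B with g(k) = mex{g(k−s) : s ∈ {3, 4, 7}, s ≤ k}:
g(0) = mex{} = 0
g(1) = mex{} = 0
g(2) = mex{} = 0
g(3) = mex{0} = 1
g(4) = mex{0} = 1
g(5) = mex{0} = 1
g(6) = mex{0,1} = 2
g(7) = mex{0,1} = 2
g(8) = mex{0,1} = 2
g(9) = mex{0,1,2} = 3
So g(9) = 3.
The value of a disjunctive sum is the nim-sum of the parts.
Combined value = 0 ⊕ 3 = 3.

3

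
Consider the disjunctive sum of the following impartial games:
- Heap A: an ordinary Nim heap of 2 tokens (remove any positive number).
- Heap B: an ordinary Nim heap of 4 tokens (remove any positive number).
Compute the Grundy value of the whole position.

6

Heap A is a plain Nim heap of size 2, so its Grundy value is 2.
Heap B is a plain Nim heap of size 4, so its Grundy value is 4.
The value of a disjunctive sum is the nim-sum of the parts.
Combined value = 2 XOR 4 = 6.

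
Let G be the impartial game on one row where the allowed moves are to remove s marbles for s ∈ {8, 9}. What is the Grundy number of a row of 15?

Grundy values for subtraction set {8, 9}:
k:     0  1  2  3  4  5  6  7  8  9 10 11 12 13 14 15
g(k):  0  0  0  0  0  0  0  0  1  1  1  1  1  1  1  1
So g(15) = 1.

1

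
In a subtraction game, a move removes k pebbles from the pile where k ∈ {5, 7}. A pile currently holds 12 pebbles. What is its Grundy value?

0

Grundy values for subtraction set {5, 7}:
g(0) = mex{} = 0
g(1) = mex{} = 0
g(2) = mex{} = 0
g(3) = mex{} = 0
g(4) = mex{} = 0
g(5) = mex{0} = 1
g(6) = mex{0} = 1
g(7) = mex{0} = 1
g(8) = mex{0} = 1
g(9) = mex{0} = 1
g(10) = mex{0,1} = 2
g(11) = mex{0,1} = 2
g(12) = mex{1} = 0
So g(12) = 0.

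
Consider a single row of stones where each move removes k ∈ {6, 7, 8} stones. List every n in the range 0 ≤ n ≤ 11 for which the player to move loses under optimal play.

0, 1, 2, 3, 4, 5

Compute g(0), g(1), … for moves {6, 7, 8}:
g(0) = mex{} = 0
g(1) = mex{} = 0
g(2) = mex{} = 0
g(3) = mex{} = 0
g(4) = mex{} = 0
g(5) = mex{} = 0
g(6) = mex{0} = 1
g(7) = mex{0} = 1
g(8) = mex{0} = 1
g(9) = mex{0} = 1
g(10) = mex{0} = 1
g(11) = mex{0} = 1
The P-positions (g = 0) in 0..11 are 0, 1, 2, 3, 4, 5.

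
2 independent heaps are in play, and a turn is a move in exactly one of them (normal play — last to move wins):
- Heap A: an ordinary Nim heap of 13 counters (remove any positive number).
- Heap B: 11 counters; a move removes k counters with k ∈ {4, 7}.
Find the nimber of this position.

13

Heap A is a plain Nim heap of size 13, so its Grundy value is 13.
Build the Grundy sequence for heap B with g(k) = mex{g(k−s) : s ∈ {4, 7}, s ≤ k}:
k:     0  1  2  3  4  5  6  7  8  9 10 11
g(k):  0  0  0  0  1  1  1  1  2  2  2  0
So g(11) = 0.
By the Sprague-Grundy theorem, the Grundy value of a sum of independent games is the XOR of the component values.
Combined value = 13 XOR 0 = 13.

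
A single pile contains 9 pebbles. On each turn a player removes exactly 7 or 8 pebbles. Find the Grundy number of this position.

1

Build the Grundy sequence with g(k) = mex{g(k−s) : s ∈ {7, 8}, s ≤ k}:
k:     0  1  2  3  4  5  6  7  8  9
g(k):  0  0  0  0  0  0  0  1  1  1
So g(9) = 1.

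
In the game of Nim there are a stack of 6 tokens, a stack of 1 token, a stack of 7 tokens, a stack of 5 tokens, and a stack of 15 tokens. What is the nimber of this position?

10

Write each in binary and XOR column by column:
  0110  (6)
  0001  (1)
  0111  (7)
  0101  (5)
  1111  (15)
  ----
  1010  (10)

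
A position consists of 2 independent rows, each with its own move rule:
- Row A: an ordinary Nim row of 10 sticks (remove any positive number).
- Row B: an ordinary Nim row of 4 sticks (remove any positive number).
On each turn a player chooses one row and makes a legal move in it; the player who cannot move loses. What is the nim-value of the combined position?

14

Row A is a plain Nim row of size 10, so its Grundy value is 10.
Row B is a plain Nim row of size 4, so its Grundy value is 4.
By the Sprague-Grundy theorem, the Grundy value of a sum of independent games is the XOR of the component values.
Combined value = 10 XOR 4 = 14.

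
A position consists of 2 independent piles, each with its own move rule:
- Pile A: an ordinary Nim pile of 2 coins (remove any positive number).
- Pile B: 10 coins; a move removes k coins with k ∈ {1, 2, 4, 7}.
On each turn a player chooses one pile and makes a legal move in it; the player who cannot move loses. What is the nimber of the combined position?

3

Pile A is a plain Nim pile of size 2, so its Grundy value is 2.
Grundy values for pile B (subtraction set {1, 2, 4, 7}):
k:     0  1  2  3  4  5  6  7  8  9 10
g(k):  0  1  2  0  1  2  0  1  2  0  1
So g(10) = 1.
By the Sprague-Grundy theorem, the Grundy value of a sum of independent games is the XOR of the component values.
Combined value = 2 ⊕ 1 = 3.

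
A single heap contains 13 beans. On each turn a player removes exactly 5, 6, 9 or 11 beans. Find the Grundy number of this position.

Compute g(0), g(1), … for moves {5, 6, 9, 11}:
k:     0  1  2  3  4  5  6  7  8  9 10 11 12 13
g(k):  0  0  0  0  0  1  1  1  1  1  2  2  2  2
So g(13) = 2.

2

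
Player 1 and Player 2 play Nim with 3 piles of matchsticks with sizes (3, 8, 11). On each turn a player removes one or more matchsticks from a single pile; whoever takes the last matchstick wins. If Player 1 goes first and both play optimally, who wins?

Bitwise XOR of the heap sizes:
  0011  (3)
  1000  (8)
  1011  (11)
  ----
  0000  (0)
The nim-sum is 0, so this is a P-position: the player to move is in a losing position under optimal play; Player 1 is about to move from it and so loses — Player 2 wins.

Player 2 wins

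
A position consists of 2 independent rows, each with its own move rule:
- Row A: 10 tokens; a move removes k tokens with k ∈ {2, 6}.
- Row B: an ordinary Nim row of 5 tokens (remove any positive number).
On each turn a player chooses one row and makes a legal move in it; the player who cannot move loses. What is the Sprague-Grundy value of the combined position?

4

For row A, compute g(0), g(1), … with moves {2, 6}:
g(0) = mex{} = 0
g(1) = mex{} = 0
g(2) = mex{0} = 1
g(3) = mex{0} = 1
g(4) = mex{1} = 0
g(5) = mex{1} = 0
g(6) = mex{0} = 1
g(7) = mex{0} = 1
g(8) = mex{1} = 0
g(9) = mex{1} = 0
g(10) = mex{0} = 1
So g(10) = 1.
Row B is a plain Nim row of size 5, so its Grundy value is 5.
The value of a disjunctive sum is the nim-sum of the parts.
Combined value = 1 XOR 5 = 4.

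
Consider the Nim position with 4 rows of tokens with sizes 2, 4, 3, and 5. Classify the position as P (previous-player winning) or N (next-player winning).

P-position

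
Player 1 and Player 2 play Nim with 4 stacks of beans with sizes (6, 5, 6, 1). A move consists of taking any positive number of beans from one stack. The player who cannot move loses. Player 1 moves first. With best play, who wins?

In binary:
  110  (6)
  101  (5)
  110  (6)
  001  (1)
  ---
  100  (4)
The nim-sum is 4 ≠ 0, so this is an N-position: the player to move can win; Player 1 has a winning move.

Player 1 wins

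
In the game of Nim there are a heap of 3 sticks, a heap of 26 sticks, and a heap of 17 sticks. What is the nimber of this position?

8

Compute the nim-sum pairwise:
3 XOR 26 = 25
25 XOR 17 = 8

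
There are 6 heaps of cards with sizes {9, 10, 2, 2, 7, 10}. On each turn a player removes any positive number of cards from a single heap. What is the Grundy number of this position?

Write each in binary and XOR column by column:
  1001  (9)
  1010  (10)
  0010  (2)
  0010  (2)
  0111  (7)
  1010  (10)
  ----
  1110  (14)

14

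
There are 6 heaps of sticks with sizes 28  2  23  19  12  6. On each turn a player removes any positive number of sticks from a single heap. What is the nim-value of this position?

In binary:
  11100  (28)
  00010  (2)
  10111  (23)
  10011  (19)
  01100  (12)
  00110  (6)
  -----
  10000  (16)

16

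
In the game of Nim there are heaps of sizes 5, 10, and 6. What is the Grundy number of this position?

9

Nim-sum: 5 XOR 10 XOR 6 = 9.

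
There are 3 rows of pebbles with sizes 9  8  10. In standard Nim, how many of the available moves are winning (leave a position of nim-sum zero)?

3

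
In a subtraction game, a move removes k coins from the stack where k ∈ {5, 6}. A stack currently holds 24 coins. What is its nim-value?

0

Build the Grundy sequence with g(k) = mex{g(k−s) : s ∈ {5, 6}, s ≤ k}:
k:     0  1  2  3  4  5  6  7  8  9 10 11 12 13 14 15 16 17 18 19 20 21 22 23 24
g(k):  0  0  0  0  0  1  1  1  1  1  2  0  0  0  0  0  1  1  1  1  1  2  0  0  0
So g(24) = 0.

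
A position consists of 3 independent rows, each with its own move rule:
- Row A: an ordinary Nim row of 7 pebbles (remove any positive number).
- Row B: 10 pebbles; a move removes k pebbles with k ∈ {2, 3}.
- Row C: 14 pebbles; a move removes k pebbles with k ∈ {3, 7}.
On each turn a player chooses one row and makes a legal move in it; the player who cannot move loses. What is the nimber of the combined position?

Row A is a plain Nim row of size 7, so its Grundy value is 7.
Grundy values for row B (subtraction set {2, 3}):
g(0) = mex{} = 0
g(1) = mex{} = 0
g(2) = mex{0} = 1
g(3) = mex{0} = 1
g(4) = mex{0,1} = 2
g(5) = mex{1} = 0
g(6) = mex{1,2} = 0
g(7) = mex{0,2} = 1
g(8) = mex{0} = 1
g(9) = mex{0,1} = 2
g(10) = mex{1} = 0
So g(10) = 0.
Grundy values for row C (subtraction set {3, 7}):
k:     0  1  2  3  4  5  6  7  8  9 10 11 12 13 14
g(k):  0  0  0  1  1  1  0  2  2  1  0  0  0  1  1
So g(14) = 1.
By the Sprague-Grundy theorem, the Grundy value of a sum of independent games is the XOR of the component values.
Combined value = 7 ⊕ 0 ⊕ 1 = 6.

6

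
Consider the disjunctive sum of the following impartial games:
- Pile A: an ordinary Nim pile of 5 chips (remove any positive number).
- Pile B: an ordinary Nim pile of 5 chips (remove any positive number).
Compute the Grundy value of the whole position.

0

Pile A is a plain Nim pile of size 5, so its Grundy value is 5.
Pile B is a plain Nim pile of size 5, so its Grundy value is 5.
The value of a disjunctive sum is the nim-sum of the parts.
Combined value = 5 ⊕ 5 = 0.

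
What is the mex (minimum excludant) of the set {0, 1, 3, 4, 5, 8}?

2

The values 0, 1 are all present; 2 is the first non-negative integer missing from the set.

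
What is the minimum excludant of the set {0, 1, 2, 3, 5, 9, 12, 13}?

4

The values 0, 1, 2, 3 are all present; 4 is the first non-negative integer missing from the set.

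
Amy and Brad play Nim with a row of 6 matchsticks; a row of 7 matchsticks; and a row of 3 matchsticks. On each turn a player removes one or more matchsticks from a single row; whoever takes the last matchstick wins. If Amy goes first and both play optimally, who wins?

Nim-sum: 6 ⊕ 7 ⊕ 3 = 2.
The nim-sum is 2 ≠ 0, so this is an N-position: the player to move can win; Amy has a winning move.

Amy wins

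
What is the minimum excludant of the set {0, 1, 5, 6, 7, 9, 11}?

2

The values 0, 1 are all present; 2 is the first non-negative integer missing from the set.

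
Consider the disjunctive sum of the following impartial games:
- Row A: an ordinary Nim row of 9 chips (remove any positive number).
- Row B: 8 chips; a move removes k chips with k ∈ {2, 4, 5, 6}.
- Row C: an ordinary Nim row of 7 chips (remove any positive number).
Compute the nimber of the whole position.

Row A is a plain Nim row of size 9, so its Grundy value is 9.
For row B, compute g(0), g(1), … with moves {2, 4, 5, 6}:
g(0) = mex{} = 0
g(1) = mex{} = 0
g(2) = mex{0} = 1
g(3) = mex{0} = 1
g(4) = mex{0,1} = 2
g(5) = mex{0,1} = 2
g(6) = mex{0,1,2} = 3
g(7) = mex{0,1,2} = 3
g(8) = mex{1,2,3} = 0
So g(8) = 0.
Row C is a plain Nim row of size 7, so its Grundy value is 7.
By the Sprague-Grundy theorem, the Grundy value of a sum of independent games is the XOR of the component values.
Combined value = 9 XOR 0 XOR 7 = 14.

14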